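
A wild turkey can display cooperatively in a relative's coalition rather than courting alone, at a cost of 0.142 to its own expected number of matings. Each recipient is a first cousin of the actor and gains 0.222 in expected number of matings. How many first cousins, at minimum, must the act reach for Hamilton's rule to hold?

6

r to a first cousin = 0.125 (first cousins share one grandparent pair — two paths of length 4: r = 2·(1/2)^4 = 1/8).
Hamilton's rule: n·r·B > C  ⇒  n > C/(r·B) = 0.142/(0.125·0.222) = 5.117.
The smallest integer exceeding 5.117 is 6.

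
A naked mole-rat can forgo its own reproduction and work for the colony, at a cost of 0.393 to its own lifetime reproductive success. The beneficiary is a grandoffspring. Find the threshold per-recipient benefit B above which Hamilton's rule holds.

1.572

r to a grandoffspring = 1/4 (two parent–offspring links: r = (1/2)^2 = 1/4).
Hamilton's rule with n recipients of equal r: n·r·B > C, so B > C/(n·r) = 0.393/(1·0.25) = 1.572.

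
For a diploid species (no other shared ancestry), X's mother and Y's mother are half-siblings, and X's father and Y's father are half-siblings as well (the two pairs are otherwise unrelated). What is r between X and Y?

Relatedness sums over independent paths through distinct common ancestors.
X and Y are related in two ways: half first cousins through their mothers (r = 1/16) and half first cousins through their fathers (r = 1/16).
r = 1/16 + 1/16 = 1/8 = 0.125.

0.125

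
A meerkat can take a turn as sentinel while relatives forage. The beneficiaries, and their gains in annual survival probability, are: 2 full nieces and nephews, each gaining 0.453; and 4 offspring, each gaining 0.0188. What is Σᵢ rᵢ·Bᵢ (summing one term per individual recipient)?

0.2641

r to a full niece or nephew = 0.25 (full aunt/uncle↔niece/nephew: two paths of length 3 through the shared grandparent pair: r = 2·(1/2)^3 = 1/4).
r to an offspring = 1/2 (one parent–offspring link: r = (1/2)^1 = 1/2).
Summing one r·B term per recipient: 2·0.25·0.453 + 4·0.5·0.0188 = 0.2641.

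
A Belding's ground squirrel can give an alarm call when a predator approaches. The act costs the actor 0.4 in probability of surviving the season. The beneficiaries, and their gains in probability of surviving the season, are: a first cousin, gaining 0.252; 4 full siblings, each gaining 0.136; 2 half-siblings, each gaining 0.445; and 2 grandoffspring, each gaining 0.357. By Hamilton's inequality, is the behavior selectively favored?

Hamilton's rule: the trait is favored when the sum of r·B over every recipient exceeds the actor's cost C.
r to a first cousin = 0.125 (first cousins share one grandparent pair — two paths of length 4: r = 2·(1/2)^4 = 1/8).
r to a full sibling = 1/2 (full sibs share both parents — two paths of length 2: r = 2·(1/2)^2 = 1/2).
r to a half-sibling = 1/4 (half-sibs share one parent — one path of length 2: r = (1/2)^2 = 1/4).
r to a grandoffspring = 0.25 (two parent–offspring links: r = (1/2)^2 = 1/4).
Summing one r·B term per recipient: 1·0.125·0.252 + 4·0.5·0.136 + 2·0.25·0.445 + 2·0.25·0.357 = 0.7045.
0.7045 > 0.4: the indirect benefit exceeds the cost.

Yes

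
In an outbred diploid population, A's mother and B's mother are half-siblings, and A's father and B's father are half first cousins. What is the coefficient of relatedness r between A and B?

0.078125

With two independent routes of shared ancestry, r is the sum of the two contributions.
A and B are related in two ways: half first cousins through their mothers (r = 1/16) and half second cousins through their fathers (r = 1/64).
r = 1/16 + 1/64 = 5/64 = 0.078125.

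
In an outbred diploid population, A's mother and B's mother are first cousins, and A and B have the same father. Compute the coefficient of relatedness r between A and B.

Wright's path rule: contributions from independent ancestry routes add.
A and B are related in two ways: second cousins through their mothers (r = 1/32) and half-sibs through their shared father (r = 1/4).
r = 1/32 + 1/4 = 9/32 = 0.28125.

0.28125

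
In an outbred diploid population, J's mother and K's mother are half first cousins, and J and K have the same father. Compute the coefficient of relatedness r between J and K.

Relatedness sums over independent paths through distinct common ancestors.
J and K are related in two ways: half second cousins through their mothers (r = 1/64) and half-sibs through their shared father (r = 1/4).
r = 1/64 + 1/4 = 17/64 = 0.265625.

0.265625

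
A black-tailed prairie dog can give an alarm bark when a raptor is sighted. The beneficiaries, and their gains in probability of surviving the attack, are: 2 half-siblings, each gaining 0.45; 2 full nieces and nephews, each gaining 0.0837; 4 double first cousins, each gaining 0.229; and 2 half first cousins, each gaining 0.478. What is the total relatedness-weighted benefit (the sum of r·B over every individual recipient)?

r to a half-sibling = 0.25 (half-sibs share one parent — one path of length 2: r = (1/2)^2 = 1/4).
r to a full niece or nephew = 1/4 (full aunt/uncle↔niece/nephew: two paths of length 3 through the shared grandparent pair: r = 2·(1/2)^3 = 1/4).
r to a double first cousin = 1/4 (double first cousins share both grandparent pairs — four paths of length 4: r = 4·(1/2)^4 = 1/4).
r to a half first cousin = 0.0625 (half first cousins share one grandparent — one path of length 4: r = (1/2)^4 = 1/16).
Summing one r·B term per recipient: 2·0.25·0.45 + 2·0.25·0.0837 + 4·0.25·0.229 + 2·0.0625·0.478 = 0.5556.

0.5556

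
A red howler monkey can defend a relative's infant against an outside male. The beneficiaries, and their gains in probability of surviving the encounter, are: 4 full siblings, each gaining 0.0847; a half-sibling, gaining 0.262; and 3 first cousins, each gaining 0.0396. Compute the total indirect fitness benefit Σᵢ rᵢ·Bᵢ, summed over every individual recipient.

0.24975

r to a full sibling = 0.5 (full sibs share both parents — two paths of length 2: r = 2·(1/2)^2 = 1/2).
r to a half-sibling = 1/4 (half-sibs share one parent — one path of length 2: r = (1/2)^2 = 1/4).
r to a first cousin = 1/8 (first cousins share one grandparent pair — two paths of length 4: r = 2·(1/2)^4 = 1/8).
Summing one r·B term per recipient: 4·0.5·0.0847 + 1·0.25·0.262 + 3·0.125·0.0396 = 0.24975.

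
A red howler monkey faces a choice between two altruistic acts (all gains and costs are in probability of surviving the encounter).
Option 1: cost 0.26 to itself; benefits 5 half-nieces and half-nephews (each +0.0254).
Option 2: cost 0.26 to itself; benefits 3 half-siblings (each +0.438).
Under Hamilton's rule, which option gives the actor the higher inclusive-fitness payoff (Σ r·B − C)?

Option 1: r to a half-niece or half-nephew = 0.125.
Option 1: Σ r·B − C = (5·0.125·0.0254) − 0.26 = -0.244125.
Option 2: r to a half-sibling = 0.25.
Option 2: Σ r·B − C = (3·0.25·0.438) − 0.26 = 0.0685.
Option 2 has the higher net inclusive-fitness payoff.

Option 2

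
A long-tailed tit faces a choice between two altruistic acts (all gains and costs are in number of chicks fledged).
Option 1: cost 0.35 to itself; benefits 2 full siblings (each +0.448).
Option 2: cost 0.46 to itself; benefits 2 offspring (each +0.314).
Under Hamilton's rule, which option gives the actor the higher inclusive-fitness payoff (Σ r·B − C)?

Option 1

Option 1: r to a full sibling = 0.5.
Option 1: Σ r·B − C = (2·0.5·0.448) − 0.35 = 0.098.
Option 2: r to an offspring = 0.5.
Option 2: Σ r·B − C = (2·0.5·0.314) − 0.46 = -0.146.
Option 1 has the higher net inclusive-fitness payoff.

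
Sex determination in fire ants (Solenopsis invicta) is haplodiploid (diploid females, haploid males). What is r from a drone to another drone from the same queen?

Haploid brothers each carry a random half of the queen's diploid genome, so on average they share half: r = 1/2.

0.5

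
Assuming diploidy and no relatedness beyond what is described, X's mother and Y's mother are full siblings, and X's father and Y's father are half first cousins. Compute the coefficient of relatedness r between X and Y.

Independent pedigree routes through distinct common ancestors add.
X and Y are related in two ways: first cousins through their mothers (r = 1/8) and half second cousins through their fathers (r = 1/64).
r = 1/8 + 1/64 = 9/64 = 0.140625.

0.140625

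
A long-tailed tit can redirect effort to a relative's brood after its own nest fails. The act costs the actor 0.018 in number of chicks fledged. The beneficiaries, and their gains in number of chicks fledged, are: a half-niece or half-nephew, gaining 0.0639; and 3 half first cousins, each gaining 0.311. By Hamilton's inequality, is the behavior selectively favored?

Hamilton's rule: the trait is favored when the sum of r·B over every recipient exceeds the actor's cost C.
r to a half-niece or half-nephew = 1/8 (half-aunt/uncle↔niece/nephew: one path of length 3: r = (1/2)^3 = 1/8).
r to a half first cousin = 1/16 (half first cousins share one grandparent — one path of length 4: r = (1/2)^4 = 1/16).
Summing one r·B term per recipient: 1·0.125·0.0639 + 3·0.0625·0.311 = 0.0663.
0.0663 > 0.018: the indirect benefit exceeds the cost.

Yes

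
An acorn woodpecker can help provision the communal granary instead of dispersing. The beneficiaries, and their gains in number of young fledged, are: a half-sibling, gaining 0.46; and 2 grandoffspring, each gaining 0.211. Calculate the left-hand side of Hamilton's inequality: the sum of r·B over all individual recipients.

r to a half-sibling = 1/4 (half-sibs share one parent — one path of length 2: r = (1/2)^2 = 1/4).
r to a grandoffspring = 0.25 (two parent–offspring links: r = (1/2)^2 = 1/4).
Summing one r·B term per recipient: 1·0.25·0.46 + 2·0.25·0.211 = 0.2205.

0.2205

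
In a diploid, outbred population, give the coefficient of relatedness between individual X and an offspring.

Each parent–offspring link contributes a factor of 1/2, and independent paths through distinct common ancestors add.
One parent–offspring link: r = (1/2)^1 = 1/2.

0.5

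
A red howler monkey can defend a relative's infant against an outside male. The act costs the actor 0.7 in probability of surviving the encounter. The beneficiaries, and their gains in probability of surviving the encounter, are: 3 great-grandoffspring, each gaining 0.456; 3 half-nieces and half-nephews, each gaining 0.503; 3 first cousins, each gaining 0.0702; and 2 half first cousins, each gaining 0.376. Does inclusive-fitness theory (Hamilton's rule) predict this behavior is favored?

Hamilton's rule: the trait is favored when the sum of r·B over every recipient exceeds the actor's cost C.
r to a great-grandoffspring = 1/8 (three parent–offspring links: r = (1/2)^3 = 1/8).
r to a half-niece or half-nephew = 0.125 (half-aunt/uncle↔niece/nephew: one path of length 3: r = (1/2)^3 = 1/8).
r to a first cousin = 1/8 (first cousins share one grandparent pair — two paths of length 4: r = 2·(1/2)^4 = 1/8).
r to a half first cousin = 1/16 (half first cousins share one grandparent — one path of length 4: r = (1/2)^4 = 1/16).
Summing one r·B term per recipient: 3·0.125·0.456 + 3·0.125·0.503 + 3·0.125·0.0702 + 2·0.0625·0.376 = 0.43295.
0.43295 < 0.7: the indirect benefit is less than the cost.

No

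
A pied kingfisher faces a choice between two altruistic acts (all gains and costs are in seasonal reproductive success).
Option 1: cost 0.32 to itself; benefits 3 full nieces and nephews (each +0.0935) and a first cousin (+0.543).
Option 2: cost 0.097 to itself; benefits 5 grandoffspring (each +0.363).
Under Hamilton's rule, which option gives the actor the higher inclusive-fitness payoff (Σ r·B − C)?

Option 2

Option 1: r to a full niece or nephew = 0.25.
Option 1: r to a first cousin = 0.125.
Option 1: Σ r·B − C = (3·0.25·0.0935 + 1·0.125·0.543) − 0.32 = -0.182.
Option 2: r to a grandoffspring = 0.25.
Option 2: Σ r·B − C = (5·0.25·0.363) − 0.097 = 0.35675.
Option 2 has the higher net inclusive-fitness payoff.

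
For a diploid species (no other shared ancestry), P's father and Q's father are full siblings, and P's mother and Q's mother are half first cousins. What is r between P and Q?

0.140625

Relatedness sums over independent paths through distinct common ancestors.
P and Q are related in two ways: first cousins through their fathers (r = 1/8) and half second cousins through their mothers (r = 1/64).
r = 1/8 + 1/64 = 9/64 = 0.140625.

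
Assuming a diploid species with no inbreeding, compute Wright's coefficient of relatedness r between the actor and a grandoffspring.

Two parent–offspring links: r = (1/2)^2 = 1/4.

0.25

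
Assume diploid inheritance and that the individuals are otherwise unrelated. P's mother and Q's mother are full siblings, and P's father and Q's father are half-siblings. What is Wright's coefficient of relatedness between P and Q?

0.1875

Independent pedigree routes through distinct common ancestors add.
P and Q are related in two ways: first cousins through their mothers (r = 1/8) and half first cousins through their fathers (r = 1/16).
r = 1/8 + 1/16 = 3/16 = 0.1875.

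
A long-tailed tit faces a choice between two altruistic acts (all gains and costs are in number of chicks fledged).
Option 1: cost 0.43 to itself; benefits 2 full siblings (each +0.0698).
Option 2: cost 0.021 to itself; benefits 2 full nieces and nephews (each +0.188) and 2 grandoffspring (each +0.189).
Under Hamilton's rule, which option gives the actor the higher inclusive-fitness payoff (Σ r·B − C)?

Option 1: r to a full sibling = 0.5.
Option 1: Σ r·B − C = (2·0.5·0.0698) − 0.43 = -0.3602.
Option 2: r to a full niece or nephew = 0.25.
Option 2: r to a grandoffspring = 0.25.
Option 2: Σ r·B − C = (2·0.25·0.188 + 2·0.25·0.189) − 0.021 = 0.1675.
Option 2 has the higher net inclusive-fitness payoff.

Option 2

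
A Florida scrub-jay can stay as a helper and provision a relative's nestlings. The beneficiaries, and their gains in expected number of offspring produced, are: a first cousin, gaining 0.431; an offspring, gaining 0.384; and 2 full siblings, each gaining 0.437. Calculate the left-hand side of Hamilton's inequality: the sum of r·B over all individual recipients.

r to a first cousin = 0.125 (first cousins share one grandparent pair — two paths of length 4: r = 2·(1/2)^4 = 1/8).
r to an offspring = 0.5 (one parent–offspring link: r = (1/2)^1 = 1/2).
r to a full sibling = 0.5 (full sibs share both parents — two paths of length 2: r = 2·(1/2)^2 = 1/2).
Summing one r·B term per recipient: 1·0.125·0.431 + 1·0.5·0.384 + 2·0.5·0.437 = 0.682875.

0.682875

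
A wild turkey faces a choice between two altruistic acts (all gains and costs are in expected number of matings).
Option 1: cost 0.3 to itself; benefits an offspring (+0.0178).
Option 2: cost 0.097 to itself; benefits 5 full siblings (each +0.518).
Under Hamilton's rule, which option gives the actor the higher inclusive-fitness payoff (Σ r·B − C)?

Option 2

Option 1: r to an offspring = 0.5.
Option 1: Σ r·B − C = (1·0.5·0.0178) − 0.3 = -0.2911.
Option 2: r to a full sibling = 0.5.
Option 2: Σ r·B − C = (5·0.5·0.518) − 0.097 = 1.198.
Option 2 has the higher net inclusive-fitness payoff.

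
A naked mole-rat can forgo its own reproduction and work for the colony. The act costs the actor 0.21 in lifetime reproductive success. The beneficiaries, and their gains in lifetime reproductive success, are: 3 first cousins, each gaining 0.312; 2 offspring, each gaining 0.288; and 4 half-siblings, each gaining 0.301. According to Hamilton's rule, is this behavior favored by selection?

Yes

Hamilton's rule: the trait is favored when the sum of r·B over every recipient exceeds the actor's cost C.
r to a first cousin = 1/8 (first cousins share one grandparent pair — two paths of length 4: r = 2·(1/2)^4 = 1/8).
r to an offspring = 1/2 (one parent–offspring link: r = (1/2)^1 = 1/2).
r to a half-sibling = 0.25 (half-sibs share one parent — one path of length 2: r = (1/2)^2 = 1/4).
Summing one r·B term per recipient: 3·0.125·0.312 + 2·0.5·0.288 + 4·0.25·0.301 = 0.706.
0.706 > 0.21: the indirect benefit exceeds the cost.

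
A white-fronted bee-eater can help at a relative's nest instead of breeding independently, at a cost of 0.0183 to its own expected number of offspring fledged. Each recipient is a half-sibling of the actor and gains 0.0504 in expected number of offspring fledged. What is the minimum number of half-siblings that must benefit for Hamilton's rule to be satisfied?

r to a half-sibling = 1/4 (half-sibs share one parent — one path of length 2: r = (1/2)^2 = 1/4).
Hamilton's rule: n·r·B > C  ⇒  n > C/(r·B) = 0.0183/(0.25·0.0504) = 1.452.
The smallest integer exceeding 1.452 is 2.

2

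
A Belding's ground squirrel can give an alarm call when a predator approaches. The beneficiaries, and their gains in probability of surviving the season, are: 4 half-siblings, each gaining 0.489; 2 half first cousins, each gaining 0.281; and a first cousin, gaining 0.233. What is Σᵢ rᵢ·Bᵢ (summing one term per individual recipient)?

r to a half-sibling = 1/4 (half-sibs share one parent — one path of length 2: r = (1/2)^2 = 1/4).
r to a half first cousin = 1/16 (half first cousins share one grandparent — one path of length 4: r = (1/2)^4 = 1/16).
r to a first cousin = 0.125 (first cousins share one grandparent pair — two paths of length 4: r = 2·(1/2)^4 = 1/8).
Summing one r·B term per recipient: 4·0.25·0.489 + 2·0.0625·0.281 + 1·0.125·0.233 = 0.55325.

0.55325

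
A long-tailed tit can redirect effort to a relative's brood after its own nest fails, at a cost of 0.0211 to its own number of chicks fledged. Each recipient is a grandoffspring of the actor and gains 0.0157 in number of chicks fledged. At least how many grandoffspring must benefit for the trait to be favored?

6

r to a grandoffspring = 1/4 (two parent–offspring links: r = (1/2)^2 = 1/4).
Hamilton's rule: n·r·B > C  ⇒  n > C/(r·B) = 0.0211/(0.25·0.0157) = 5.376.
The smallest integer exceeding 5.376 is 6.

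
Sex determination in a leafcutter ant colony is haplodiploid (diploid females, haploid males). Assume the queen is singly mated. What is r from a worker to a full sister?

0.75

Haplodiploid full sisters inherit their father's entire haploid genome identically (contributing 1/2) and on average half of their mother's contribution (1/2 · 1/2 = 1/4); r = 1/2 + 1/4 = 3/4.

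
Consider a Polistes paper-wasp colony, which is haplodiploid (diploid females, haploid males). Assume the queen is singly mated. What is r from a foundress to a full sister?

0.75

Haplodiploid full sisters inherit their father's entire haploid genome identically (contributing 1/2) and on average half of their mother's contribution (1/2 · 1/2 = 1/4); r = 1/2 + 1/4 = 3/4.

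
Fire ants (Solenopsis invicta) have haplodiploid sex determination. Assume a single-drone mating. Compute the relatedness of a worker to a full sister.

Haplodiploid full sisters inherit their father's entire haploid genome identically (contributing 1/2) and on average half of their mother's contribution (1/2 · 1/2 = 1/4); r = 1/2 + 1/4 = 3/4.

0.75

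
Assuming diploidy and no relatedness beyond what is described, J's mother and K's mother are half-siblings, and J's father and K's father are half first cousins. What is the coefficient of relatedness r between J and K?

Independent pedigree routes through distinct common ancestors add.
J and K are related in two ways: half first cousins through their mothers (r = 1/16) and half second cousins through their fathers (r = 1/64).
r = 1/16 + 1/64 = 0.078125.

0.078125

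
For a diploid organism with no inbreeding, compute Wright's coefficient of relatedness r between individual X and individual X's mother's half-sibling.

Each parent–offspring link contributes a factor of 1/2, and independent paths through distinct common ancestors add.
Half-aunt/uncle↔niece/nephew: one path of length 3: r = (1/2)^3 = 1/8.

0.125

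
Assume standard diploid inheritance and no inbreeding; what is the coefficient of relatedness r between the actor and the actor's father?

Each parent–offspring link contributes a factor of 1/2, and independent paths through distinct common ancestors add.
One parent–offspring link: r = (1/2)^1 = 1/2.

0.5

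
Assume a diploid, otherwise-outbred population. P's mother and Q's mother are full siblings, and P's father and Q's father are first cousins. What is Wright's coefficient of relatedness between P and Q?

Relatedness sums over independent paths through distinct common ancestors.
P and Q are related in two ways: first cousins through their mothers (r = 1/8) and second cousins through their fathers (r = 1/32).
r = 1/8 + 1/32 = 5/32 = 0.15625.

0.15625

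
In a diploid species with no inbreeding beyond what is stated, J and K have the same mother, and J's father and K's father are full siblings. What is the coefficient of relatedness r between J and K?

0.375

Independent pedigree routes through distinct common ancestors add.
J and K are related in two ways: half-sibs through their shared mother (r = 1/4) and first cousins through their fathers (r = 1/8).
r = 1/4 + 1/8 = 3/8 = 0.375.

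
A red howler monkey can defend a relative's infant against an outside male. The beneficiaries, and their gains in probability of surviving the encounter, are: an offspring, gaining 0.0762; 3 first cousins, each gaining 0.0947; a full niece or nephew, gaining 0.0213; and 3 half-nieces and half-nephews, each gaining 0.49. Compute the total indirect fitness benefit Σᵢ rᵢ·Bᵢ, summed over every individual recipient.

r to an offspring = 1/2 (one parent–offspring link: r = (1/2)^1 = 1/2).
r to a first cousin = 1/8 (first cousins share one grandparent pair — two paths of length 4: r = 2·(1/2)^4 = 1/8).
r to a full niece or nephew = 0.25 (full aunt/uncle↔niece/nephew: two paths of length 3 through the shared grandparent pair: r = 2·(1/2)^3 = 1/4).
r to a half-niece or half-nephew = 1/8 (half-aunt/uncle↔niece/nephew: one path of length 3: r = (1/2)^3 = 1/8).
Summing one r·B term per recipient: 1·0.5·0.0762 + 3·0.125·0.0947 + 1·0.25·0.0213 + 3·0.125·0.49 = 0.2626875.

0.2626875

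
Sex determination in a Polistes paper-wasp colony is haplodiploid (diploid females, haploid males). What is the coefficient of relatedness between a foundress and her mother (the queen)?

0.5

One meiotic link between diploid queen and diploid daughter: r = 1/2.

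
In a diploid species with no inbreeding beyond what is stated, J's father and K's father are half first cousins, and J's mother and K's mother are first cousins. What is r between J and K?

Wright's path rule: contributions from independent ancestry routes add.
J and K are related in two ways: half second cousins through their fathers (r = 1/64) and second cousins through their mothers (r = 1/32).
r = 1/64 + 1/32 = 0.046875.

0.046875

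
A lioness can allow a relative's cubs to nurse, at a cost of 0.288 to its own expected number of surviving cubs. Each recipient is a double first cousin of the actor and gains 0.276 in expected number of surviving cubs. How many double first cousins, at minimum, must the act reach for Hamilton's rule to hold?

r to a double first cousin = 0.25 (double first cousins share both grandparent pairs — four paths of length 4: r = 4·(1/2)^4 = 1/4).
Hamilton's rule: n·r·B > C  ⇒  n > C/(r·B) = 0.288/(0.25·0.276) = 4.174.
The smallest integer exceeding 4.174 is 5.

5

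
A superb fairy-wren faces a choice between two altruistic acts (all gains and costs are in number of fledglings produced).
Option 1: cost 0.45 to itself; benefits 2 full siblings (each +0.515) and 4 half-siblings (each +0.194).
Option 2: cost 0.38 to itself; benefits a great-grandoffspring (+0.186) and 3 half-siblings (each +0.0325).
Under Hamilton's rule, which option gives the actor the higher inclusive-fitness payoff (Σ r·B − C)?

Option 1

Option 1: r to a full sibling = 0.5.
Option 1: r to a half-sibling = 0.25.
Option 1: Σ r·B − C = (2·0.5·0.515 + 4·0.25·0.194) − 0.45 = 0.259.
Option 2: r to a great-grandoffspring = 0.125.
Option 2: r to a half-sibling = 0.25.
Option 2: Σ r·B − C = (1·0.125·0.186 + 3·0.25·0.0325) − 0.38 = -0.332375.
Option 1 has the higher net inclusive-fitness payoff.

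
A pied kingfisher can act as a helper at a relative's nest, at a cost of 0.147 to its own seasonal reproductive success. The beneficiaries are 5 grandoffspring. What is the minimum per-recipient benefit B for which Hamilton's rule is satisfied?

0.1176

r to a grandoffspring = 1/4 (two parent–offspring links: r = (1/2)^2 = 1/4).
Hamilton's rule with n recipients of equal r: n·r·B > C, so B > C/(n·r) = 0.147/(5·0.25) = 0.1176.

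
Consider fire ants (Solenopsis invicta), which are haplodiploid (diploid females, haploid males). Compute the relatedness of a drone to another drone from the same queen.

0.5

Haploid brothers each carry a random half of the queen's diploid genome, so on average they share half: r = 1/2.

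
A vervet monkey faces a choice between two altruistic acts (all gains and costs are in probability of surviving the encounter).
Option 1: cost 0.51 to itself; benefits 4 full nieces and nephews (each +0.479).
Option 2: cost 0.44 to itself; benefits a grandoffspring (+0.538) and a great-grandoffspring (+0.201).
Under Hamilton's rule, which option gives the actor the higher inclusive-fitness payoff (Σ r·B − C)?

Option 1: r to a full niece or nephew = 0.25.
Option 1: Σ r·B − C = (4·0.25·0.479) − 0.51 = -0.031.
Option 2: r to a grandoffspring = 0.25.
Option 2: r to a great-grandoffspring = 0.125.
Option 2: Σ r·B − C = (1·0.25·0.538 + 1·0.125·0.201) − 0.44 = -0.280375.
Option 1 has the higher net inclusive-fitness payoff.

Option 1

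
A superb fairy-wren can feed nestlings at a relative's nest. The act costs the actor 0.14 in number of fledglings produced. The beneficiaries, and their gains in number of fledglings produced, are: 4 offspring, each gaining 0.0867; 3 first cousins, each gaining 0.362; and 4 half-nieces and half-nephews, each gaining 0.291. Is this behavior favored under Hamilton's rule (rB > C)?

Yes

Hamilton's rule: the trait is favored when the sum of r·B over every recipient exceeds the actor's cost C.
r to an offspring = 1/2 (one parent–offspring link: r = (1/2)^1 = 1/2).
r to a first cousin = 0.125 (first cousins share one grandparent pair — two paths of length 4: r = 2·(1/2)^4 = 1/8).
r to a half-niece or half-nephew = 1/8 (half-aunt/uncle↔niece/nephew: one path of length 3: r = (1/2)^3 = 1/8).
Summing one r·B term per recipient: 4·0.5·0.0867 + 3·0.125·0.362 + 4·0.125·0.291 = 0.45465.
0.45465 > 0.14: the indirect benefit exceeds the cost.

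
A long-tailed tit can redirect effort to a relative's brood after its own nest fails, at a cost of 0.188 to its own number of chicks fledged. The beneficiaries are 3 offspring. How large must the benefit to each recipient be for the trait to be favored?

0.1253

r to an offspring = 1/2 (one parent–offspring link: r = (1/2)^1 = 1/2).
Hamilton's rule with n recipients of equal r: n·r·B > C, so B > C/(n·r) = 0.188/(3·0.5) = 0.1253.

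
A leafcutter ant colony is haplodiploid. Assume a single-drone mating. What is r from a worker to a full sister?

0.75

Haplodiploid full sisters inherit their father's entire haploid genome identically (contributing 1/2) and on average half of their mother's contribution (1/2 · 1/2 = 1/4); r = 1/2 + 1/4 = 3/4.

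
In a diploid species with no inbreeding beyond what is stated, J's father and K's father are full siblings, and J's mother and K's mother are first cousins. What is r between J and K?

0.15625

Independent pedigree routes through distinct common ancestors add.
J and K are related in two ways: first cousins through their fathers (r = 1/8) and second cousins through their mothers (r = 1/32).
r = 1/8 + 1/32 = 5/32 = 0.15625.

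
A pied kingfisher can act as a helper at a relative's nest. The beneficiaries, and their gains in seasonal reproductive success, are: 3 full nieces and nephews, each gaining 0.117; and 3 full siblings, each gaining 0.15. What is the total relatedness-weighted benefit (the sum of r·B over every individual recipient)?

r to a full niece or nephew = 0.25 (full aunt/uncle↔niece/nephew: two paths of length 3 through the shared grandparent pair: r = 2·(1/2)^3 = 1/4).
r to a full sibling = 0.5 (full sibs share both parents — two paths of length 2: r = 2·(1/2)^2 = 1/2).
Summing one r·B term per recipient: 3·0.25·0.117 + 3·0.5·0.15 = 0.31275.

0.31275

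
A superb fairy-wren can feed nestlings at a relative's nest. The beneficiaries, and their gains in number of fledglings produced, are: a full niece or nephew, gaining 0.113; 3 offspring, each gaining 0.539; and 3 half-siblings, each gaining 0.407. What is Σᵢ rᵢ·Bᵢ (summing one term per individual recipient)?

r to a full niece or nephew = 0.25 (full aunt/uncle↔niece/nephew: two paths of length 3 through the shared grandparent pair: r = 2·(1/2)^3 = 1/4).
r to an offspring = 0.5 (one parent–offspring link: r = (1/2)^1 = 1/2).
r to a half-sibling = 1/4 (half-sibs share one parent — one path of length 2: r = (1/2)^2 = 1/4).
Summing one r·B term per recipient: 1·0.25·0.113 + 3·0.5·0.539 + 3·0.25·0.407 = 1.142.

1.142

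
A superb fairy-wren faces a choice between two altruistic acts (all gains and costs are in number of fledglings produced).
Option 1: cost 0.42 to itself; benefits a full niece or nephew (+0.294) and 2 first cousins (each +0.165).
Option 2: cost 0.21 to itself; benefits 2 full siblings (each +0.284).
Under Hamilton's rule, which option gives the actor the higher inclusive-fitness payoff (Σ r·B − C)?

Option 2

Option 1: r to a full niece or nephew = 0.25.
Option 1: r to a first cousin = 0.125.
Option 1: Σ r·B − C = (1·0.25·0.294 + 2·0.125·0.165) − 0.42 = -0.30525.
Option 2: r to a full sibling = 0.5.
Option 2: Σ r·B − C = (2·0.5·0.284) − 0.21 = 0.074.
Option 2 has the higher net inclusive-fitness payoff.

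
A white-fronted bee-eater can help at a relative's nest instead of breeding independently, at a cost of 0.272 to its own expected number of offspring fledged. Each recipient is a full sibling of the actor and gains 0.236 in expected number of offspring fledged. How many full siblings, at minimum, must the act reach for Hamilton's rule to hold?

3

r to a full sibling = 0.5 (full sibs share both parents — two paths of length 2: r = 2·(1/2)^2 = 1/2).
Hamilton's rule: n·r·B > C  ⇒  n > C/(r·B) = 0.272/(0.5·0.236) = 2.305.
The smallest integer exceeding 2.305 is 3.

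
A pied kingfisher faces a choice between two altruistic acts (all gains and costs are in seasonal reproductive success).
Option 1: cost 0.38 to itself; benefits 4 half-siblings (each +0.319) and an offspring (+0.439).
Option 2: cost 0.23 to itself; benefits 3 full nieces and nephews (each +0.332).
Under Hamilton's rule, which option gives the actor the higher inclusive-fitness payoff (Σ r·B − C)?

Option 1

Option 1: r to a half-sibling = 0.25.
Option 1: r to an offspring = 0.5.
Option 1: Σ r·B − C = (4·0.25·0.319 + 1·0.5·0.439) − 0.38 = 0.1585.
Option 2: r to a full niece or nephew = 0.25.
Option 2: Σ r·B − C = (3·0.25·0.332) − 0.23 = 0.019.
Option 1 has the higher net inclusive-fitness payoff.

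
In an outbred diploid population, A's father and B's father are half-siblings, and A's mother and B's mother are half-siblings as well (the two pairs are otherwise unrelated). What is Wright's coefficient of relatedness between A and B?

Relatedness sums over independent paths through distinct common ancestors.
A and B are related in two ways: half first cousins through their fathers (r = 1/16) and half first cousins through their mothers (r = 1/16).
r = 1/16 + 1/16 = 1/8 = 0.125.

0.125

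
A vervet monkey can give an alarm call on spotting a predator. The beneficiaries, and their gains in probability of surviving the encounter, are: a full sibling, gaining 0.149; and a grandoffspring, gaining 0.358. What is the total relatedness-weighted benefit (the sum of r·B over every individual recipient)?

0.164

r to a full sibling = 1/2 (full sibs share both parents — two paths of length 2: r = 2·(1/2)^2 = 1/2).
r to a grandoffspring = 0.25 (two parent–offspring links: r = (1/2)^2 = 1/4).
Summing one r·B term per recipient: 1·0.5·0.149 + 1·0.25·0.358 = 0.164.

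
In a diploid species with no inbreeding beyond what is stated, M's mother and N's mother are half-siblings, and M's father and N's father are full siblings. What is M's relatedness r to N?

0.1875

Wright's path rule: contributions from independent ancestry routes add.
M and N are related in two ways: half first cousins through their mothers (r = 1/16) and first cousins through their fathers (r = 1/8).
r = 1/16 + 1/8 = 0.1875.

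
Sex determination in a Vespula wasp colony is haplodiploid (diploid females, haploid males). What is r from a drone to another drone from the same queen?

0.5

Haploid brothers each carry a random half of the queen's diploid genome, so on average they share half: r = 1/2.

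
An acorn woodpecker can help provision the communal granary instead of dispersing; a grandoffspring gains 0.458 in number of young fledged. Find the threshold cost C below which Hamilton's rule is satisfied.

0.1145

r to a grandoffspring = 1/4 (two parent–offspring links: r = (1/2)^2 = 1/4).
Hamilton's rule: n·r·B > C, so the trait is favored while C < n·r·B = 1·0.25·0.458 = 0.1145.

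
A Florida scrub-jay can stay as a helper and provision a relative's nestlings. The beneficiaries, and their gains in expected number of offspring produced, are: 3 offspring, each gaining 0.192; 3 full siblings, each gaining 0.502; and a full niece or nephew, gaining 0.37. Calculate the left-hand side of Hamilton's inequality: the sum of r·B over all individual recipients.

1.1335

r to an offspring = 0.5 (one parent–offspring link: r = (1/2)^1 = 1/2).
r to a full sibling = 1/2 (full sibs share both parents — two paths of length 2: r = 2·(1/2)^2 = 1/2).
r to a full niece or nephew = 0.25 (full aunt/uncle↔niece/nephew: two paths of length 3 through the shared grandparent pair: r = 2·(1/2)^3 = 1/4).
Summing one r·B term per recipient: 3·0.5·0.192 + 3·0.5·0.502 + 1·0.25·0.37 = 1.1335.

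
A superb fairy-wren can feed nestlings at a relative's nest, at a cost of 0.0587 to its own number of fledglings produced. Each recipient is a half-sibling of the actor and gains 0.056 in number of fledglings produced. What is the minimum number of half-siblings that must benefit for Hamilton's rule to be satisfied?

5

r to a half-sibling = 1/4 (half-sibs share one parent — one path of length 2: r = (1/2)^2 = 1/4).
Hamilton's rule: n·r·B > C  ⇒  n > C/(r·B) = 0.0587/(0.25·0.056) = 4.193.
The smallest integer exceeding 4.193 is 5.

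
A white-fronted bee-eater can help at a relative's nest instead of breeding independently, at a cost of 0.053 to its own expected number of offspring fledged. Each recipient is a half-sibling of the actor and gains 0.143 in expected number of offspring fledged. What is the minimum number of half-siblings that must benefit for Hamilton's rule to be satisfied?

r to a half-sibling = 1/4 (half-sibs share one parent — one path of length 2: r = (1/2)^2 = 1/4).
Hamilton's rule: n·r·B > C  ⇒  n > C/(r·B) = 0.053/(0.25·0.143) = 1.483.
The smallest integer exceeding 1.483 is 2.

2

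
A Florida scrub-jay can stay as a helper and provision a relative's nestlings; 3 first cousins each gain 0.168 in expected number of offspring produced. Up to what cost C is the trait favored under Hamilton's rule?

0.063

r to a first cousin = 0.125 (first cousins share one grandparent pair — two paths of length 4: r = 2·(1/2)^4 = 1/8).
Hamilton's rule: n·r·B > C, so the trait is favored while C < n·r·B = 3·0.125·0.168 = 0.063.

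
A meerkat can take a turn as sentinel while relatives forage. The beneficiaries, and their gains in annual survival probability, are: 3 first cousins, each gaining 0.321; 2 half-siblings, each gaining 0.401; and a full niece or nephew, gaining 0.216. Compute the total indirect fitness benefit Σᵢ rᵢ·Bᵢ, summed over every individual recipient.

0.374875

r to a first cousin = 1/8 (first cousins share one grandparent pair — two paths of length 4: r = 2·(1/2)^4 = 1/8).
r to a half-sibling = 0.25 (half-sibs share one parent — one path of length 2: r = (1/2)^2 = 1/4).
r to a full niece or nephew = 0.25 (full aunt/uncle↔niece/nephew: two paths of length 3 through the shared grandparent pair: r = 2·(1/2)^3 = 1/4).
Summing one r·B term per recipient: 3·0.125·0.321 + 2·0.25·0.401 + 1·0.25·0.216 = 0.374875.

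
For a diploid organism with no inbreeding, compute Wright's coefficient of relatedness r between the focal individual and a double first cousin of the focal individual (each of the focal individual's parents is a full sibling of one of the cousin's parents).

0.25

Each parent–offspring link contributes a factor of 1/2, and independent paths through distinct common ancestors add.
Double first cousins share both grandparent pairs — four paths of length 4: r = 4·(1/2)^4 = 1/4.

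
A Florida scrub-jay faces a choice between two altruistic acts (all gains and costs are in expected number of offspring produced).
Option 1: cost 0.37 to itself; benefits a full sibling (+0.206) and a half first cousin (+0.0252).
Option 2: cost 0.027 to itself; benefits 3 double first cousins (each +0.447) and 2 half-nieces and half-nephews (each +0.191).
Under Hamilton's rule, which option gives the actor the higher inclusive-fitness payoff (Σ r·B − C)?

Option 2

Option 1: r to a full sibling = 0.5.
Option 1: r to a half first cousin = 0.0625.
Option 1: Σ r·B − C = (1·0.5·0.206 + 1·0.0625·0.0252) − 0.37 = -0.265425.
Option 2: r to a double first cousin = 0.25.
Option 2: r to a half-niece or half-nephew = 0.125.
Option 2: Σ r·B − C = (3·0.25·0.447 + 2·0.125·0.191) − 0.027 = 0.356.
Option 2 has the higher net inclusive-fitness payoff.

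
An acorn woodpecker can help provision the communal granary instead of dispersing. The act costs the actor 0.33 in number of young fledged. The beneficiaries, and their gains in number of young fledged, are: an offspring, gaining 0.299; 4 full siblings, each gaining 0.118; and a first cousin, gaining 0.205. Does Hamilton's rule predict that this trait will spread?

Yes

Hamilton's rule: the trait is favored when the sum of r·B over every recipient exceeds the actor's cost C.
r to an offspring = 1/2 (one parent–offspring link: r = (1/2)^1 = 1/2).
r to a full sibling = 1/2 (full sibs share both parents — two paths of length 2: r = 2·(1/2)^2 = 1/2).
r to a first cousin = 1/8 (first cousins share one grandparent pair — two paths of length 4: r = 2·(1/2)^4 = 1/8).
Summing one r·B term per recipient: 1·0.5·0.299 + 4·0.5·0.118 + 1·0.125·0.205 = 0.411125.
0.411125 > 0.33: the indirect benefit exceeds the cost.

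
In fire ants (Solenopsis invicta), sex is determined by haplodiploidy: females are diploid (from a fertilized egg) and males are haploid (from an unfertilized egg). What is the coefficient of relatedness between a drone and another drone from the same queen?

Haploid brothers each carry a random half of the queen's diploid genome, so on average they share half: r = 1/2.

0.5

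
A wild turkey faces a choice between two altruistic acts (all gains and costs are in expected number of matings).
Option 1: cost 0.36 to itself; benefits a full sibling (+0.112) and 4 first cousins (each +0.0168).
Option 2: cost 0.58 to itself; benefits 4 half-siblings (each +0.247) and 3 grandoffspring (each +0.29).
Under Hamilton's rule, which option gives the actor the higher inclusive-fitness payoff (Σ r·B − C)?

Option 2

Option 1: r to a full sibling = 0.5.
Option 1: r to a first cousin = 0.125.
Option 1: Σ r·B − C = (1·0.5·0.112 + 4·0.125·0.0168) − 0.36 = -0.2956.
Option 2: r to a half-sibling = 0.25.
Option 2: r to a grandoffspring = 0.25.
Option 2: Σ r·B − C = (4·0.25·0.247 + 3·0.25·0.29) − 0.58 = -0.1155.
Option 2 has the higher net inclusive-fitness payoff.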